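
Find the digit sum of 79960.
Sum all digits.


7 + 9 + 9 + 6 + 0 = 31


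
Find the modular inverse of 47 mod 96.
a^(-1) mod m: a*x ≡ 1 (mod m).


Use the extended Euclidean algorithm on (96, 47); each row r = 96*s + 47*t:
r=96, s=1, t=0
r=47, s=0, t=1
q=2: r=2, s=1, t=-2   [96*(1) + 47*(-2) = 2]
q=23: r=1, s=-23, t=47   [96*(-23) + 47*(47) = 1]
q=2: r=0, s=47, t=-96   [96*(47) + 47*(-96) = 0]
GCD = 1 with t = 47, so 47*(47) ≡ 1 (mod 96)
Inverse = 47 mod 96 = 47
Check: 47 * 47 = 2209 ≡ 1 (mod 96)

47^(-1) ≡ 47 (mod 96)


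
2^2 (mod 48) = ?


2^1 mod 48 = 2
2^2 mod 48 = 4


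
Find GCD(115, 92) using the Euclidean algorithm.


115 = 1 * 92 + 23
92 = 4 * 23 + 0
GCD = 23


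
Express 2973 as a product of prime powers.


2973 / 3 = 991
991 / 991 = 1
2973 = 3 × 991


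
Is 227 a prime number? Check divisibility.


Check divisors up to sqrt(227) = 15.0665
No divisors found.
227 is prime.

Yes, 227 is prime


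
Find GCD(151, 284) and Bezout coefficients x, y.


Tabular extended Euclidean (each row: r = 151*s + 284*t):
r=151, s=1, t=0
r=284, s=0, t=1
q=0: r=151, s=1, t=0   [151*(1) + 284*(0) = 151]
q=1: r=133, s=-1, t=1   [151*(-1) + 284*(1) = 133]
q=1: r=18, s=2, t=-1   [151*(2) + 284*(-1) = 18]
q=7: r=7, s=-15, t=8   [151*(-15) + 284*(8) = 7]
q=2: r=4, s=32, t=-17   [151*(32) + 284*(-17) = 4]
q=1: r=3, s=-47, t=25   [151*(-47) + 284*(25) = 3]
q=1: r=1, s=79, t=-42   [151*(79) + 284*(-42) = 1]
q=3: r=0, s=-284, t=151   [151*(-284) + 284*(151) = 0]
GCD = 1; from the row with r=1: x=79, y=-42
Check: 151*(79) + 284*(-42) = 11929 - 11928 = 1

GCD = 1, x = 79, y = -42


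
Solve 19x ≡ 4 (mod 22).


GCD(19, 22) = 1, unique solution
a^(-1) mod 22 = 7
x = 7 * 4 mod 22 = 6

x ≡ 6 (mod 22)


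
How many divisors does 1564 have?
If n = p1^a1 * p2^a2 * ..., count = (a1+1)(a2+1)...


1564 = 2^2 × 17^1 × 23^1
d(1564) = (2+1) × (1+1) × (1+1) = 12

12 divisors


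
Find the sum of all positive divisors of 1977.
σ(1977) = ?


Divisors of 1977: 1, 3, 659, 1977
Sum = 1 + 3 + 659 + 1977 = 2640

σ(1977) = 2640


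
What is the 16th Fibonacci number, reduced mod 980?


F(k) mod 980 for k=1..16:
1, 1, 2, 3, 5, 8, 13, 21, 34, 55, 89, 144, 233, 377, 610, 7
F(16) mod 980 = 7


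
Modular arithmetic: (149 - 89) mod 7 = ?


149 - 89 = 60
60 mod 7 = 4


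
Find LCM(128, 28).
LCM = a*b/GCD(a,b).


GCD(128, 28) = 4
LCM = 128*28/4 = 3584/4 = 896

LCM = 896


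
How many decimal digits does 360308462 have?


360308462 has 9 digits in base 10
floor(log10(360308462)) + 1 = floor(8.5567) + 1 = 9

9 digits (base 10)


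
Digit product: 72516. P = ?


7 × 2 × 5 × 1 × 6 = 420


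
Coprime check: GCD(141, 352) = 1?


Euclidean algorithm:
352 = 2 * 141 + 70
141 = 2 * 70 + 1
70 = 70 * 1 + 0
GCD(141, 352) = 1

Yes, coprime (GCD = 1)


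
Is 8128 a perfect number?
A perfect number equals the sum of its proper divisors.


Proper divisors of 8128: 1, 2, 4, 8, 16, 32, 64, 127, 254, 508, 1016, 2032, 4064
Sum = 1 + 2 + 4 + 8 + 16 + 32 + 64 + 127 + 254 + 508 + 1016 + 2032 + 4064 = 8128

Yes, 8128 is perfect (8128 = 8128)


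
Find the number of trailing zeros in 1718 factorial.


floor(1718/5) = 343
floor(1718/25) = 68
floor(1718/125) = 13
floor(1718/625) = 2
Total = 426

426 trailing zeros


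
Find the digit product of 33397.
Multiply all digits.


3 × 3 × 3 × 9 × 7 = 1701


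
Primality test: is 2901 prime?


2901 / 3 = 967 (exact division)
2901 is NOT prime.

No, 2901 is not prime


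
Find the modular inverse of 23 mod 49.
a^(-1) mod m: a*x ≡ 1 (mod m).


Use the extended Euclidean algorithm on (49, 23); each row r = 49*s + 23*t:
r=49, s=1, t=0
r=23, s=0, t=1
q=2: r=3, s=1, t=-2   [49*(1) + 23*(-2) = 3]
q=7: r=2, s=-7, t=15   [49*(-7) + 23*(15) = 2]
q=1: r=1, s=8, t=-17   [49*(8) + 23*(-17) = 1]
q=2: r=0, s=-23, t=49   [49*(-23) + 23*(49) = 0]
GCD = 1 with t = -17, so 23*(-17) ≡ 1 (mod 49)
Inverse = -17 mod 49 = 32
Check: 23 * 32 = 736 ≡ 1 (mod 49)

23^(-1) ≡ 32 (mod 49)


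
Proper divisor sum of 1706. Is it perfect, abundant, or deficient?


Proper divisors: 1, 2, 853
Sum = 1 + 2 + 853 = 856
856 < 1706 → deficient

s(1706) = 856 (deficient)


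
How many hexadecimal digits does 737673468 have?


737673468 in base 16 = 2BF800FC
Number of digits = 8

8 digits (base 16)


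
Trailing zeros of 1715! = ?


floor(1715/5) = 343
floor(1715/25) = 68
floor(1715/125) = 13
floor(1715/625) = 2
Total = 426

426 trailing zeros


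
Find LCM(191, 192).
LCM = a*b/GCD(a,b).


GCD(191, 192) = 1
LCM = 191*192/1 = 36672/1 = 36672

LCM = 36672


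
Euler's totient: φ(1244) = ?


1244 = 2^2 × 311
Prime factors: 2, 311
φ(1244) = 1244 × (1-1/2) × (1-1/311)
= 1244 × 1/2 × 310/311 = 620

φ(1244) = 620


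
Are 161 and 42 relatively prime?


Euclidean algorithm:
161 = 3 * 42 + 35
42 = 1 * 35 + 7
35 = 5 * 7 + 0
GCD(161, 42) = 7

No, not coprime (GCD = 7)


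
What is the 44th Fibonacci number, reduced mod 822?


F(k) mod 822 for k=1..44:
1, 1, 2, 3, 5, 8, 13, 21, 34, 55, 89, 144, 233, 377, 610, 165, 775, 118, 71, 189, 260, 449, 709, 336, 223, 559, 782, 519, 479, 176, 655, 9, 664, 673, 515, 366, 59, 425, 484, 87, 571, 658, 407, 243
F(44) mod 822 = 243


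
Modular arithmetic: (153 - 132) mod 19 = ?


153 - 132 = 21
21 mod 19 = 2


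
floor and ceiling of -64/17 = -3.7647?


-64/17 = -3.7647
floor = -4
ceil = -3

floor = -4, ceil = -3


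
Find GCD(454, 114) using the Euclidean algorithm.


454 = 3 * 114 + 112
114 = 1 * 112 + 2
112 = 56 * 2 + 0
GCD = 2


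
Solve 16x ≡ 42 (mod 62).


GCD(16, 62) = 2 divides 42
Divide: 8x ≡ 21 (mod 31)
x ≡ 22 (mod 31)


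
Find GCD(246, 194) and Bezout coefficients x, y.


Tabular extended Euclidean (each row: r = 246*s + 194*t):
r=246, s=1, t=0
r=194, s=0, t=1
q=1: r=52, s=1, t=-1   [246*(1) + 194*(-1) = 52]
q=3: r=38, s=-3, t=4   [246*(-3) + 194*(4) = 38]
q=1: r=14, s=4, t=-5   [246*(4) + 194*(-5) = 14]
q=2: r=10, s=-11, t=14   [246*(-11) + 194*(14) = 10]
q=1: r=4, s=15, t=-19   [246*(15) + 194*(-19) = 4]
q=2: r=2, s=-41, t=52   [246*(-41) + 194*(52) = 2]
q=2: r=0, s=97, t=-123   [246*(97) + 194*(-123) = 0]
GCD = 2; from the row with r=2: x=-41, y=52
Check: 246*(-41) + 194*(52) = -10086 + 10088 = 2

GCD = 2, x = -41, y = 52


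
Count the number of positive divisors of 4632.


4632 = 2^3 × 3^1 × 193^1
d(4632) = (3+1) × (1+1) × (1+1) = 16

16 divisors


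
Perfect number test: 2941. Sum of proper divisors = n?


Proper divisors of 2941: 1, 17, 173
Sum = 1 + 17 + 173 = 191

No, 2941 is not perfect (191 ≠ 2941)


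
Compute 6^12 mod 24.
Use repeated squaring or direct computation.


6^1 mod 24 = 6
6^2 mod 24 = 12
6^3 mod 24 = 0
6^4 mod 24 = 0
6^5 mod 24 = 0
6^6 mod 24 = 0
6^7 mod 24 = 0
6^8 mod 24 = 0
6^9 mod 24 = 0
6^10 mod 24 = 0
6^11 mod 24 = 0
6^12 mod 24 = 0


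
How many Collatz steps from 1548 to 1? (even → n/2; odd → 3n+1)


1548 → 774 → 387 → 1162 → 581 → 1744 → 872 → 436 → 218 → 109 → 328 → 164 → 82 → 41 → 124 → 62 → 31 → 94 → 47 → 142 → 71 → 214 → 107 → 322 → 161 → 484 → 242 → 121 → 364 → 182 → 91 → 274 → 137 → 412 → 206 → 103 → 310 → 155 → 466 → 233 → 700 → 350 → 175 → 526 → 263 → 790 → 395 → 1186 → 593 → 1780 → 890 → 445 → 1336 → 668 → 334 → 167 → 502 → 251 → 754 → 377 → 1132 → 566 → 283 → 850 → 425 → 1276 → 638 → 319 → 958 → 479 → 1438 → 719 → 2158 → 1079 → 3238 → 1619 → 4858 → 2429 → 7288 → 3644 → 1822 → 911 → 2734 → 1367 → 4102 → 2051 → 6154 → 3077 → 9232 → 4616 → 2308 → 1154 → 577 → 1732 → 866 → 433 → 1300 → 650 → 325 → 976 → 488 → 244 → 122 → 61 → 184 → 92 → 46 → 23 → 70 → 35 → 106 → 53 → 160 → 80 → 40 → 20 → 10 → 5 → 16 → 8 → 4 → 2 → 1
Total steps = 122

122 steps


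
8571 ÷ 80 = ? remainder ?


8571 = 80 * 107 + 11
Check: 8560 + 11 = 8571

q = 107, r = 11


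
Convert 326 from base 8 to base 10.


326 (base 8) = 214 (decimal)
214 (decimal) = 214 (base 10)


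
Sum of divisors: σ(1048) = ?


Divisors of 1048: 1, 2, 4, 8, 131, 262, 524, 1048
Sum = 1 + 2 + 4 + 8 + 131 + 262 + 524 + 1048 = 1980

σ(1048) = 1980


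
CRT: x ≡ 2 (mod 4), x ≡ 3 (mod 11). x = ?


M = 4*11 = 44
M1 = M/4 = 11, M2 = M/11 = 4
M1^(-1) mod 4 = 3, M2^(-1) mod 11 = 3
x = 2*11*3 + 3*4*3 = 102
102 mod 44 = 14
Check: 14 mod 4 = 2 ✓, 14 mod 11 = 3 ✓

x ≡ 14 (mod 44)


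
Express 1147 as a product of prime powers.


1147 / 31 = 37
37 / 37 = 1
1147 = 31 × 37


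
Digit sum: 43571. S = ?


4 + 3 + 5 + 7 + 1 = 20


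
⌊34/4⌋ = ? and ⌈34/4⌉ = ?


34/4 = 8.5000
floor = 8
ceil = 9

floor = 8, ceil = 9


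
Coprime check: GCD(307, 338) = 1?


Euclidean algorithm:
338 = 1 * 307 + 31
307 = 9 * 31 + 28
31 = 1 * 28 + 3
28 = 9 * 3 + 1
3 = 3 * 1 + 0
GCD(307, 338) = 1

Yes, coprime (GCD = 1)


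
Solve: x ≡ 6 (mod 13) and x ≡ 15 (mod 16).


M = 13*16 = 208
M1 = M/13 = 16, M2 = M/16 = 13
M1^(-1) mod 13 = 9, M2^(-1) mod 16 = 5
x = 6*16*9 + 15*13*5 = 1839
1839 mod 208 = 175
Check: 175 mod 13 = 6 ✓, 175 mod 16 = 15 ✓

x ≡ 175 (mod 208)


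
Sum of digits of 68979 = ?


6 + 8 + 9 + 7 + 9 = 39


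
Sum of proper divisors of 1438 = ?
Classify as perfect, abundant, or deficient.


Proper divisors: 1, 2, 719
Sum = 1 + 2 + 719 = 722
722 < 1438 → deficient

s(1438) = 722 (deficient)


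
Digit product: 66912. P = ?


6 × 6 × 9 × 1 × 2 = 648


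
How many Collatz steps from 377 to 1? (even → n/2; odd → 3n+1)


377 → 1132 → 566 → 283 → 850 → 425 → 1276 → 638 → 319 → 958 → 479 → 1438 → 719 → 2158 → 1079 → 3238 → 1619 → 4858 → 2429 → 7288 → 3644 → 1822 → 911 → 2734 → 1367 → 4102 → 2051 → 6154 → 3077 → 9232 → 4616 → 2308 → 1154 → 577 → 1732 → 866 → 433 → 1300 → 650 → 325 → 976 → 488 → 244 → 122 → 61 → 184 → 92 → 46 → 23 → 70 → 35 → 106 → 53 → 160 → 80 → 40 → 20 → 10 → 5 → 16 → 8 → 4 → 2 → 1
Total steps = 63

63 steps


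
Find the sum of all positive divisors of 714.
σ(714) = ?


Divisors of 714: 1, 2, 3, 6, 7, 14, 17, 21, 34, 42, 51, 102, 119, 238, 357, 714
Sum = 1 + 2 + 3 + 6 + 7 + 14 + 17 + 21 + 34 + 42 + 51 + 102 + 119 + 238 + 357 + 714 = 1728

σ(714) = 1728


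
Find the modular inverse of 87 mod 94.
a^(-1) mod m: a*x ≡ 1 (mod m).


Use the extended Euclidean algorithm on (94, 87); each row r = 94*s + 87*t:
r=94, s=1, t=0
r=87, s=0, t=1
q=1: r=7, s=1, t=-1   [94*(1) + 87*(-1) = 7]
q=12: r=3, s=-12, t=13   [94*(-12) + 87*(13) = 3]
q=2: r=1, s=25, t=-27   [94*(25) + 87*(-27) = 1]
q=3: r=0, s=-87, t=94   [94*(-87) + 87*(94) = 0]
GCD = 1 with t = -27, so 87*(-27) ≡ 1 (mod 94)
Inverse = -27 mod 94 = 67
Check: 87 * 67 = 5829 ≡ 1 (mod 94)

87^(-1) ≡ 67 (mod 94)


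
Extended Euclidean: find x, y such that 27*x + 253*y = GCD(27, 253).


Tabular extended Euclidean (each row: r = 27*s + 253*t):
r=27, s=1, t=0
r=253, s=0, t=1
q=0: r=27, s=1, t=0   [27*(1) + 253*(0) = 27]
q=9: r=10, s=-9, t=1   [27*(-9) + 253*(1) = 10]
q=2: r=7, s=19, t=-2   [27*(19) + 253*(-2) = 7]
q=1: r=3, s=-28, t=3   [27*(-28) + 253*(3) = 3]
q=2: r=1, s=75, t=-8   [27*(75) + 253*(-8) = 1]
q=3: r=0, s=-253, t=27   [27*(-253) + 253*(27) = 0]
GCD = 1; from the row with r=1: x=75, y=-8
Check: 27*(75) + 253*(-8) = 2025 - 2024 = 1

GCD = 1, x = 75, y = -8


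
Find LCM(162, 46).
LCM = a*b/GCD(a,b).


GCD(162, 46) = 2
LCM = 162*46/2 = 7452/2 = 3726

LCM = 3726


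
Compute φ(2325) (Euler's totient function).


2325 = 3 × 5^2 × 31
Prime factors: 3, 5, 31
φ(2325) = 2325 × (1-1/3) × (1-1/5) × (1-1/31)
= 2325 × 2/3 × 4/5 × 30/31 = 1200

φ(2325) = 1200


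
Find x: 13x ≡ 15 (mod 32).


GCD(13, 32) = 1, unique solution
a^(-1) mod 32 = 5
x = 5 * 15 mod 32 = 11

x ≡ 11 (mod 32)


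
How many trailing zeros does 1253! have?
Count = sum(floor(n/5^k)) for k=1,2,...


floor(1253/5) = 250
floor(1253/25) = 50
floor(1253/125) = 10
floor(1253/625) = 2
Total = 312

312 trailing zeros


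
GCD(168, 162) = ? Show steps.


168 = 1 * 162 + 6
162 = 27 * 6 + 0
GCD = 6


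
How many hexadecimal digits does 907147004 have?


907147004 in base 16 = 3611F6FC
Number of digits = 8

8 digits (base 16)


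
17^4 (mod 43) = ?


17^1 mod 43 = 17
17^2 mod 43 = 31
17^3 mod 43 = 11
17^4 mod 43 = 15


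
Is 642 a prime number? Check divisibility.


642 / 2 = 321 (exact division)
642 is NOT prime.

No, 642 is not prime


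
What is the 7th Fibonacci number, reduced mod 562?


F(k) mod 562 for k=1..7:
1, 1, 2, 3, 5, 8, 13
F(7) mod 562 = 13


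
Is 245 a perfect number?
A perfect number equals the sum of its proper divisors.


Proper divisors of 245: 1, 5, 7, 35, 49
Sum = 1 + 5 + 7 + 35 + 49 = 97

No, 245 is not perfect (97 ≠ 245)


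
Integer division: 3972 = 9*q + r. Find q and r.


3972 = 9 * 441 + 3
Check: 3969 + 3 = 3972

q = 441, r = 3


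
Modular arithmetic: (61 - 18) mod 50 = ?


61 - 18 = 43
43 mod 50 = 43


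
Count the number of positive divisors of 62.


62 = 2^1 × 31^1
d(62) = (1+1) × (1+1) = 4

4 divisors


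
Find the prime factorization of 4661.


4661 / 59 = 79
79 / 79 = 1
4661 = 59 × 79


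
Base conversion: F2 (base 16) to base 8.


F2 (base 16) = 242 (decimal)
242 (decimal) = 362 (base 8)


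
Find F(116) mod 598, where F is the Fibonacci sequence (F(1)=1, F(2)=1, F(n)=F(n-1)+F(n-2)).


F(k) mod 598 for k=1..116:
1, 1, 2, 3, 5, 8, 13, 21, 34, 55, 89, 144, 233, 377, 12, 389, 401, 192, 593, 187, 182, 369, 551, 322, 275, 597, 274, 273, 547, 222, 171, 393, 564, 359, 325, 86, 411, 497, 310, 209, 519, 130, 51, 181, 232, 413, 47, 460, 507, 369, 278, 49, 327, 376, 105, 481, 586, 469, 457, 328, 187, 515, 104, 21, 125, 146, 271, 417, 90, 507, 597, 506, 505, 413, 320, 135, 455, 590, 447, 439, 288, 129, 417, 546, 365, 313, 80, 393, 473, 268, 143, 411, 554, 367, 323, 92, 415, 507, 324, 233, 557, 192, 151, 343, 494, 239, 135, 374, 509, 285, 196, 481, 79, 560, 41, 3
F(116) mod 598 = 3


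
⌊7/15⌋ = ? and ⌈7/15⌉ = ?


7/15 = 0.4667
floor = 0
ceil = 1

floor = 0, ceil = 1


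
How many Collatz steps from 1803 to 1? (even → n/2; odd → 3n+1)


1803 → 5410 → 2705 → 8116 → 4058 → 2029 → 6088 → 3044 → 1522 → 761 → 2284 → 1142 → 571 → 1714 → 857 → 2572 → 1286 → 643 → 1930 → 965 → 2896 → 1448 → 724 → 362 → 181 → 544 → 272 → 136 → 68 → 34 → 17 → 52 → 26 → 13 → 40 → 20 → 10 → 5 → 16 → 8 → 4 → 2 → 1
Total steps = 42

42 steps


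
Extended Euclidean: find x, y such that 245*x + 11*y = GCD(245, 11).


Tabular extended Euclidean (each row: r = 245*s + 11*t):
r=245, s=1, t=0
r=11, s=0, t=1
q=22: r=3, s=1, t=-22   [245*(1) + 11*(-22) = 3]
q=3: r=2, s=-3, t=67   [245*(-3) + 11*(67) = 2]
q=1: r=1, s=4, t=-89   [245*(4) + 11*(-89) = 1]
q=2: r=0, s=-11, t=245   [245*(-11) + 11*(245) = 0]
GCD = 1; from the row with r=1: x=4, y=-89
Check: 245*(4) + 11*(-89) = 980 - 979 = 1

GCD = 1, x = 4, y = -89


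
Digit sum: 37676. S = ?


3 + 7 + 6 + 7 + 6 = 29


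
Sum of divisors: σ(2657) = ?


Divisors of 2657: 1, 2657
Sum = 1 + 2657 = 2658

σ(2657) = 2658


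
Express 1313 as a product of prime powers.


1313 / 13 = 101
101 / 101 = 1
1313 = 13 × 101


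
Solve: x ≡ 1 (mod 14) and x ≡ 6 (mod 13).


M = 14*13 = 182
M1 = M/14 = 13, M2 = M/13 = 14
M1^(-1) mod 14 = 13, M2^(-1) mod 13 = 1
x = 1*13*13 + 6*14*1 = 253
253 mod 182 = 71
Check: 71 mod 14 = 1 ✓, 71 mod 13 = 6 ✓

x ≡ 71 (mod 182)


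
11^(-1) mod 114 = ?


Use the extended Euclidean algorithm on (114, 11); each row r = 114*s + 11*t:
r=114, s=1, t=0
r=11, s=0, t=1
q=10: r=4, s=1, t=-10   [114*(1) + 11*(-10) = 4]
q=2: r=3, s=-2, t=21   [114*(-2) + 11*(21) = 3]
q=1: r=1, s=3, t=-31   [114*(3) + 11*(-31) = 1]
q=3: r=0, s=-11, t=114   [114*(-11) + 11*(114) = 0]
GCD = 1 with t = -31, so 11*(-31) ≡ 1 (mod 114)
Inverse = -31 mod 114 = 83
Check: 11 * 83 = 913 ≡ 1 (mod 114)

11^(-1) ≡ 83 (mod 114)


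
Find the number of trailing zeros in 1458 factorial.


floor(1458/5) = 291
floor(1458/25) = 58
floor(1458/125) = 11
floor(1458/625) = 2
Total = 362

362 trailing zeros


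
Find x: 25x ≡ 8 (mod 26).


GCD(25, 26) = 1, unique solution
a^(-1) mod 26 = 25
x = 25 * 8 mod 26 = 18

x ≡ 18 (mod 26)


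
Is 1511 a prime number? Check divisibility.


Check divisors up to sqrt(1511) = 38.8716
No divisors found.
1511 is prime.

Yes, 1511 is prime


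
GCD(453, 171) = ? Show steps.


453 = 2 * 171 + 111
171 = 1 * 111 + 60
111 = 1 * 60 + 51
60 = 1 * 51 + 9
51 = 5 * 9 + 6
9 = 1 * 6 + 3
6 = 2 * 3 + 0
GCD = 3


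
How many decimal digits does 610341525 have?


610341525 has 9 digits in base 10
floor(log10(610341525)) + 1 = floor(8.7856) + 1 = 9

9 digits (base 10)


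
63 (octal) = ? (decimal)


63 (base 8) = 51 (decimal)
51 (decimal) = 51 (base 10)


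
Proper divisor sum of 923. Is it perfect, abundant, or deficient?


Proper divisors: 1, 13, 71
Sum = 1 + 13 + 71 = 85
85 < 923 → deficient

s(923) = 85 (deficient)


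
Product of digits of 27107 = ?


2 × 7 × 1 × 0 × 7 = 0


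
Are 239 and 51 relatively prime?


Euclidean algorithm:
239 = 4 * 51 + 35
51 = 1 * 35 + 16
35 = 2 * 16 + 3
16 = 5 * 3 + 1
3 = 3 * 1 + 0
GCD(239, 51) = 1

Yes, coprime (GCD = 1)


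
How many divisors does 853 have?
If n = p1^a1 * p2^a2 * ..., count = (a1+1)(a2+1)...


853 = 853^1
d(853) = (1+1) = 2

2 divisors


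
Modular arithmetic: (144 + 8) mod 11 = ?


144 + 8 = 152
152 mod 11 = 9


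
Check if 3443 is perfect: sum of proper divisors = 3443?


Proper divisors of 3443: 1, 11, 313
Sum = 1 + 11 + 313 = 325

No, 3443 is not perfect (325 ≠ 3443)


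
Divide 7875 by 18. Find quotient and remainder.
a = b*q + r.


7875 = 18 * 437 + 9
Check: 7866 + 9 = 7875

q = 437, r = 9


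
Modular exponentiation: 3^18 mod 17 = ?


3^1 mod 17 = 3
3^2 mod 17 = 9
3^3 mod 17 = 10
3^4 mod 17 = 13
3^5 mod 17 = 5
3^6 mod 17 = 15
3^7 mod 17 = 11
3^8 mod 17 = 16
3^9 mod 17 = 14
3^10 mod 17 = 8
3^11 mod 17 = 7
3^12 mod 17 = 4
3^13 mod 17 = 12
3^14 mod 17 = 2
3^15 mod 17 = 6
3^16 mod 17 = 1
3^17 mod 17 = 3
3^18 mod 17 = 9


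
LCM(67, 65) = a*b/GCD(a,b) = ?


GCD(67, 65) = 1
LCM = 67*65/1 = 4355/1 = 4355

LCM = 4355


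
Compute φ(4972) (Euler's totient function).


4972 = 2^2 × 11 × 113
Prime factors: 2, 11, 113
φ(4972) = 4972 × (1-1/2) × (1-1/11) × (1-1/113)
= 4972 × 1/2 × 10/11 × 112/113 = 2240

φ(4972) = 2240


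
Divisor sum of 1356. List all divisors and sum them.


Divisors of 1356: 1, 2, 3, 4, 6, 12, 113, 226, 339, 452, 678, 1356
Sum = 1 + 2 + 3 + 4 + 6 + 12 + 113 + 226 + 339 + 452 + 678 + 1356 = 3192

σ(1356) = 3192


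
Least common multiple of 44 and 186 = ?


GCD(44, 186) = 2
LCM = 44*186/2 = 8184/2 = 4092

LCM = 4092


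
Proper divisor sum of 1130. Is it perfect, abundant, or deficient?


Proper divisors: 1, 2, 5, 10, 113, 226, 565
Sum = 1 + 2 + 5 + 10 + 113 + 226 + 565 = 922
922 < 1130 → deficient

s(1130) = 922 (deficient)


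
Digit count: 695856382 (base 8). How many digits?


695856382 in base 8 = 5136366376
Number of digits = 10

10 digits (base 8)


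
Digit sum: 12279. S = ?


1 + 2 + 2 + 7 + 9 = 21


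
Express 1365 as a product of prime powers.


1365 / 3 = 455
455 / 5 = 91
91 / 7 = 13
13 / 13 = 1
1365 = 3 × 5 × 7 × 13


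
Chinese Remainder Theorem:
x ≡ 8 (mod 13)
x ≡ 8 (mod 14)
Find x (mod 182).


M = 13*14 = 182
M1 = M/13 = 14, M2 = M/14 = 13
M1^(-1) mod 13 = 1, M2^(-1) mod 14 = 13
x = 8*14*1 + 8*13*13 = 1464
1464 mod 182 = 8
Check: 8 mod 13 = 8 ✓, 8 mod 14 = 8 ✓

x ≡ 8 (mod 182)


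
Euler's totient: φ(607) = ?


607 = 607
Prime factors: 607
φ(607) = 607 × (1-1/607)
= 607 × 606/607 = 606

φ(607) = 606


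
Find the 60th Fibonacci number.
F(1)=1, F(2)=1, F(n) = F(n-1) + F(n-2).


Sequence: 1, 1, 2, 3, 5, 8, 13, 21, 34, 55, 89, 144, 233, 377, 610, 987, 1597, 2584, 4181, 6765, 10946, 17711, 28657, 46368, 75025, 121393, 196418, 317811, 514229, 832040, 1346269, 2178309, 3524578, 5702887, 9227465, 14930352, 24157817, 39088169, 63245986, 102334155, 165580141, 267914296, 433494437, 701408733, 1134903170, 1836311903, 2971215073, 4807526976, 7778742049, 12586269025, 20365011074, 32951280099, 53316291173, 86267571272, 139583862445, 225851433717, 365435296162, 591286729879, 956722026041, 1548008755920
F(60) = 1548008755920


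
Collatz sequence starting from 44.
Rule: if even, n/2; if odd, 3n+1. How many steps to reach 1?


44 → 22 → 11 → 34 → 17 → 52 → 26 → 13 → 40 → 20 → 10 → 5 → 16 → 8 → 4 → 2 → 1
Total steps = 16

16 steps


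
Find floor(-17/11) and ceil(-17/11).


-17/11 = -1.5455
floor = -2
ceil = -1

floor = -2, ceil = -1


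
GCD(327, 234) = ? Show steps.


327 = 1 * 234 + 93
234 = 2 * 93 + 48
93 = 1 * 48 + 45
48 = 1 * 45 + 3
45 = 15 * 3 + 0
GCD = 3


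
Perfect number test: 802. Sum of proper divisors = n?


Proper divisors of 802: 1, 2, 401
Sum = 1 + 2 + 401 = 404

No, 802 is not perfect (404 ≠ 802)


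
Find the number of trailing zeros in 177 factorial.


floor(177/5) = 35
floor(177/25) = 7
floor(177/125) = 1
Total = 43

43 trailing zeros


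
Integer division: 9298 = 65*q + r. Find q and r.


9298 = 65 * 143 + 3
Check: 9295 + 3 = 9298

q = 143, r = 3


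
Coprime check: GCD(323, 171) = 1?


Euclidean algorithm:
323 = 1 * 171 + 152
171 = 1 * 152 + 19
152 = 8 * 19 + 0
GCD(323, 171) = 19

No, not coprime (GCD = 19)


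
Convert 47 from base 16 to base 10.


47 (base 16) = 71 (decimal)
71 (decimal) = 71 (base 10)


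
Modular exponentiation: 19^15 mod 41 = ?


19^1 mod 41 = 19
19^2 mod 41 = 33
19^3 mod 41 = 12
19^4 mod 41 = 23
19^5 mod 41 = 27
19^6 mod 41 = 21
19^7 mod 41 = 30
19^8 mod 41 = 37
19^9 mod 41 = 6
19^10 mod 41 = 32
19^11 mod 41 = 34
19^12 mod 41 = 31
19^13 mod 41 = 15
19^14 mod 41 = 39
19^15 mod 41 = 3


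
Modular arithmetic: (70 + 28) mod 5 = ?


70 + 28 = 98
98 mod 5 = 3


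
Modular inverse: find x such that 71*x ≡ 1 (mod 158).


Use the extended Euclidean algorithm on (158, 71); each row r = 158*s + 71*t:
r=158, s=1, t=0
r=71, s=0, t=1
q=2: r=16, s=1, t=-2   [158*(1) + 71*(-2) = 16]
q=4: r=7, s=-4, t=9   [158*(-4) + 71*(9) = 7]
q=2: r=2, s=9, t=-20   [158*(9) + 71*(-20) = 2]
q=3: r=1, s=-31, t=69   [158*(-31) + 71*(69) = 1]
q=2: r=0, s=71, t=-158   [158*(71) + 71*(-158) = 0]
GCD = 1 with t = 69, so 71*(69) ≡ 1 (mod 158)
Inverse = 69 mod 158 = 69
Check: 71 * 69 = 4899 ≡ 1 (mod 158)

71^(-1) ≡ 69 (mod 158)


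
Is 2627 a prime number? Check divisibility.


2627 / 37 = 71 (exact division)
2627 is NOT prime.

No, 2627 is not prime


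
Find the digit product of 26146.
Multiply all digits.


2 × 6 × 1 × 4 × 6 = 288


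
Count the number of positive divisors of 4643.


4643 = 4643^1
d(4643) = (1+1) = 2

2 divisors


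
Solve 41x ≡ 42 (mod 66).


GCD(41, 66) = 1, unique solution
a^(-1) mod 66 = 29
x = 29 * 42 mod 66 = 30

x ≡ 30 (mod 66)


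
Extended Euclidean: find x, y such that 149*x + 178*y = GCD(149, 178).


Tabular extended Euclidean (each row: r = 149*s + 178*t):
r=149, s=1, t=0
r=178, s=0, t=1
q=0: r=149, s=1, t=0   [149*(1) + 178*(0) = 149]
q=1: r=29, s=-1, t=1   [149*(-1) + 178*(1) = 29]
q=5: r=4, s=6, t=-5   [149*(6) + 178*(-5) = 4]
q=7: r=1, s=-43, t=36   [149*(-43) + 178*(36) = 1]
q=4: r=0, s=178, t=-149   [149*(178) + 178*(-149) = 0]
GCD = 1; from the row with r=1: x=-43, y=36
Check: 149*(-43) + 178*(36) = -6407 + 6408 = 1

GCD = 1, x = -43, y = 36


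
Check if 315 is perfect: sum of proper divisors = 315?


Proper divisors of 315: 1, 3, 5, 7, 9, 15, 21, 35, 45, 63, 105
Sum = 1 + 3 + 5 + 7 + 9 + 15 + 21 + 35 + 45 + 63 + 105 = 309

No, 315 is not perfect (309 ≠ 315)


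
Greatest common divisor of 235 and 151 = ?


235 = 1 * 151 + 84
151 = 1 * 84 + 67
84 = 1 * 67 + 17
67 = 3 * 17 + 16
17 = 1 * 16 + 1
16 = 16 * 1 + 0
GCD = 1


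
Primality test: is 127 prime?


Check divisors up to sqrt(127) = 11.2694
No divisors found.
127 is prime.

Yes, 127 is prime


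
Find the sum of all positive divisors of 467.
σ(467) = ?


Divisors of 467: 1, 467
Sum = 1 + 467 = 468

σ(467) = 468


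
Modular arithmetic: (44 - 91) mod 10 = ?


44 - 91 = -47
-47 mod 10 = 3


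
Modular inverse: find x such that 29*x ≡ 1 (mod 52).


Use the extended Euclidean algorithm on (52, 29); each row r = 52*s + 29*t:
r=52, s=1, t=0
r=29, s=0, t=1
q=1: r=23, s=1, t=-1   [52*(1) + 29*(-1) = 23]
q=1: r=6, s=-1, t=2   [52*(-1) + 29*(2) = 6]
q=3: r=5, s=4, t=-7   [52*(4) + 29*(-7) = 5]
q=1: r=1, s=-5, t=9   [52*(-5) + 29*(9) = 1]
q=5: r=0, s=29, t=-52   [52*(29) + 29*(-52) = 0]
GCD = 1 with t = 9, so 29*(9) ≡ 1 (mod 52)
Inverse = 9 mod 52 = 9
Check: 29 * 9 = 261 ≡ 1 (mod 52)

29^(-1) ≡ 9 (mod 52)


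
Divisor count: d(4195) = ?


4195 = 5^1 × 839^1
d(4195) = (1+1) × (1+1) = 4

4 divisors


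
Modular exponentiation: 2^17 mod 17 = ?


2^1 mod 17 = 2
2^2 mod 17 = 4
2^3 mod 17 = 8
2^4 mod 17 = 16
2^5 mod 17 = 15
2^6 mod 17 = 13
2^7 mod 17 = 9
2^8 mod 17 = 1
2^9 mod 17 = 2
2^10 mod 17 = 4
2^11 mod 17 = 8
2^12 mod 17 = 16
2^13 mod 17 = 15
2^14 mod 17 = 13
2^15 mod 17 = 9
2^16 mod 17 = 1
2^17 mod 17 = 2


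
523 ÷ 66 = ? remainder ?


523 = 66 * 7 + 61
Check: 462 + 61 = 523

q = 7, r = 61


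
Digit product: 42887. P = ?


4 × 2 × 8 × 8 × 7 = 3584


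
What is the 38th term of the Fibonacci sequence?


Sequence: 1, 1, 2, 3, 5, 8, 13, 21, 34, 55, 89, 144, 233, 377, 610, 987, 1597, 2584, 4181, 6765, 10946, 17711, 28657, 46368, 75025, 121393, 196418, 317811, 514229, 832040, 1346269, 2178309, 3524578, 5702887, 9227465, 14930352, 24157817, 39088169
F(38) = 39088169


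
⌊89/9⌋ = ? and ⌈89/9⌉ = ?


89/9 = 9.8889
floor = 9
ceil = 10

floor = 9, ceil = 10


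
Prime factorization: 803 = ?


803 / 11 = 73
73 / 73 = 1
803 = 11 × 73


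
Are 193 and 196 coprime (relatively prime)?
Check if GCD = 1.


Euclidean algorithm:
196 = 1 * 193 + 3
193 = 64 * 3 + 1
3 = 3 * 1 + 0
GCD(193, 196) = 1

Yes, coprime (GCD = 1)


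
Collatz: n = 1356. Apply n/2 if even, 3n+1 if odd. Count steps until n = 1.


1356 → 678 → 339 → 1018 → 509 → 1528 → 764 → 382 → 191 → 574 → 287 → 862 → 431 → 1294 → 647 → 1942 → 971 → 2914 → 1457 → 4372 → 2186 → 1093 → 3280 → 1640 → 820 → 410 → 205 → 616 → 308 → 154 → 77 → 232 → 116 → 58 → 29 → 88 → 44 → 22 → 11 → 34 → 17 → 52 → 26 → 13 → 40 → 20 → 10 → 5 → 16 → 8 → 4 → 2 → 1
Total steps = 52

52 steps


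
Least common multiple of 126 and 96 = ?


GCD(126, 96) = 6
LCM = 126*96/6 = 12096/6 = 2016

LCM = 2016


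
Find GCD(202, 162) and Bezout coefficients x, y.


Tabular extended Euclidean (each row: r = 202*s + 162*t):
r=202, s=1, t=0
r=162, s=0, t=1
q=1: r=40, s=1, t=-1   [202*(1) + 162*(-1) = 40]
q=4: r=2, s=-4, t=5   [202*(-4) + 162*(5) = 2]
q=20: r=0, s=81, t=-101   [202*(81) + 162*(-101) = 0]
GCD = 2; from the row with r=2: x=-4, y=5
Check: 202*(-4) + 162*(5) = -808 + 810 = 2

GCD = 2, x = -4, y = 5


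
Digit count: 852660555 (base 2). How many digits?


852660555 in base 2 = 110010110100101001000101001011
Number of digits = 30

30 digits (base 2)


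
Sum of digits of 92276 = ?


9 + 2 + 2 + 7 + 6 = 26


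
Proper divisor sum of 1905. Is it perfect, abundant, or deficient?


Proper divisors: 1, 3, 5, 15, 127, 381, 635
Sum = 1 + 3 + 5 + 15 + 127 + 381 + 635 = 1167
1167 < 1905 → deficient

s(1905) = 1167 (deficient)


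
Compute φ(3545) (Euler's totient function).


3545 = 5 × 709
Prime factors: 5, 709
φ(3545) = 3545 × (1-1/5) × (1-1/709)
= 3545 × 4/5 × 708/709 = 2832

φ(3545) = 2832


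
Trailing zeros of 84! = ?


floor(84/5) = 16
floor(84/25) = 3
Total = 19

19 trailing zeros


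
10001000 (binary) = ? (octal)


10001000 (base 2) = 136 (decimal)
136 (decimal) = 210 (base 8)


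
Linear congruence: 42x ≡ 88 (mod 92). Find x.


GCD(42, 92) = 2 divides 88
Divide: 21x ≡ 44 (mod 46)
x ≡ 24 (mod 46)


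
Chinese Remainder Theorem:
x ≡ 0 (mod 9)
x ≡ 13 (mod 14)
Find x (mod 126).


M = 9*14 = 126
M1 = M/9 = 14, M2 = M/14 = 9
M1^(-1) mod 9 = 2, M2^(-1) mod 14 = 11
x = 0*14*2 + 13*9*11 = 1287
1287 mod 126 = 27
Check: 27 mod 9 = 0 ✓, 27 mod 14 = 13 ✓

x ≡ 27 (mod 126)


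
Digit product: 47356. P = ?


4 × 7 × 3 × 5 × 6 = 2520


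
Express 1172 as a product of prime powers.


1172 / 2 = 586
586 / 2 = 293
293 / 293 = 1
1172 = 2^2 × 293


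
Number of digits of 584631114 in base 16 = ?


584631114 in base 16 = 22D8C34A
Number of digits = 8

8 digits (base 16)


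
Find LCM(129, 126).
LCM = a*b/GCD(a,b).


GCD(129, 126) = 3
LCM = 129*126/3 = 16254/3 = 5418

LCM = 5418


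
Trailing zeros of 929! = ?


floor(929/5) = 185
floor(929/25) = 37
floor(929/125) = 7
floor(929/625) = 1
Total = 230

230 trailing zeros


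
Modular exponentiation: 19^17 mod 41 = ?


19^1 mod 41 = 19
19^2 mod 41 = 33
19^3 mod 41 = 12
19^4 mod 41 = 23
19^5 mod 41 = 27
19^6 mod 41 = 21
19^7 mod 41 = 30
19^8 mod 41 = 37
19^9 mod 41 = 6
19^10 mod 41 = 32
19^11 mod 41 = 34
19^12 mod 41 = 31
19^13 mod 41 = 15
19^14 mod 41 = 39
19^15 mod 41 = 3
19^16 mod 41 = 16
19^17 mod 41 = 17


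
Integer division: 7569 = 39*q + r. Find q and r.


7569 = 39 * 194 + 3
Check: 7566 + 3 = 7569

q = 194, r = 3


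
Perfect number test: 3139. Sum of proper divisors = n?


Proper divisors of 3139: 1, 43, 73
Sum = 1 + 43 + 73 = 117

No, 3139 is not perfect (117 ≠ 3139)


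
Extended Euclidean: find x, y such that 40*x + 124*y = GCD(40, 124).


Tabular extended Euclidean (each row: r = 40*s + 124*t):
r=40, s=1, t=0
r=124, s=0, t=1
q=0: r=40, s=1, t=0   [40*(1) + 124*(0) = 40]
q=3: r=4, s=-3, t=1   [40*(-3) + 124*(1) = 4]
q=10: r=0, s=31, t=-10   [40*(31) + 124*(-10) = 0]
GCD = 4; from the row with r=4: x=-3, y=1
Check: 40*(-3) + 124*(1) = -120 + 124 = 4

GCD = 4, x = -3, y = 1


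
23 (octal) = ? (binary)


23 (base 8) = 19 (decimal)
19 (decimal) = 10011 (base 2)


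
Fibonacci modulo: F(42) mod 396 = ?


F(k) mod 396 for k=1..42:
1, 1, 2, 3, 5, 8, 13, 21, 34, 55, 89, 144, 233, 377, 214, 195, 13, 208, 221, 33, 254, 287, 145, 36, 181, 217, 2, 219, 221, 44, 265, 309, 178, 91, 269, 360, 233, 197, 34, 231, 265, 100
F(42) mod 396 = 100


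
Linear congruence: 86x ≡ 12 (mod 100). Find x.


GCD(86, 100) = 2 divides 12
Divide: 43x ≡ 6 (mod 50)
x ≡ 42 (mod 50)


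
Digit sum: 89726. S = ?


8 + 9 + 7 + 2 + 6 = 32


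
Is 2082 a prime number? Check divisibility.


2082 / 2 = 1041 (exact division)
2082 is NOT prime.

No, 2082 is not prime


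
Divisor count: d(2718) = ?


2718 = 2^1 × 3^2 × 151^1
d(2718) = (1+1) × (2+1) × (1+1) = 12

12 divisors


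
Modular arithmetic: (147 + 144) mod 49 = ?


147 + 144 = 291
291 mod 49 = 46


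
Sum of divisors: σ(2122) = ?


Divisors of 2122: 1, 2, 1061, 2122
Sum = 1 + 2 + 1061 + 2122 = 3186

σ(2122) = 3186


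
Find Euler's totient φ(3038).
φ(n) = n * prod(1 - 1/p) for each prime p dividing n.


3038 = 2 × 7^2 × 31
Prime factors: 2, 7, 31
φ(3038) = 3038 × (1-1/2) × (1-1/7) × (1-1/31)
= 3038 × 1/2 × 6/7 × 30/31 = 1260

φ(3038) = 1260


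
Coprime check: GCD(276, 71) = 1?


Euclidean algorithm:
276 = 3 * 71 + 63
71 = 1 * 63 + 8
63 = 7 * 8 + 7
8 = 1 * 7 + 1
7 = 7 * 1 + 0
GCD(276, 71) = 1

Yes, coprime (GCD = 1)


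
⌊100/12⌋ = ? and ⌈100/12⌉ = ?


100/12 = 8.3333
floor = 8
ceil = 9

floor = 8, ceil = 9


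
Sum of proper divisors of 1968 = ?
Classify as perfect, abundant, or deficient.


Proper divisors: 1, 2, 3, 4, 6, 8, 12, 16, 24, 41, 48, 82, 123, 164, 246, 328, 492, 656, 984
Sum = 1 + 2 + 3 + 4 + 6 + 8 + 12 + 16 + 24 + 41 + 48 + 82 + 123 + 164 + 246 + 328 + 492 + 656 + 984 = 3240
3240 > 1968 → abundant

s(1968) = 3240 (abundant)


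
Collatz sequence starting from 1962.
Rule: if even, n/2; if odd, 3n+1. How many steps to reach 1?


1962 → 981 → 2944 → 1472 → 736 → 368 → 184 → 92 → 46 → 23 → 70 → 35 → 106 → 53 → 160 → 80 → 40 → 20 → 10 → 5 → 16 → 8 → 4 → 2 → 1
Total steps = 24

24 steps


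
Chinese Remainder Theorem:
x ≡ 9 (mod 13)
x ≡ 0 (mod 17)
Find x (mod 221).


M = 13*17 = 221
M1 = M/13 = 17, M2 = M/17 = 13
M1^(-1) mod 13 = 10, M2^(-1) mod 17 = 4
x = 9*17*10 + 0*13*4 = 1530
1530 mod 221 = 204
Check: 204 mod 13 = 9 ✓, 204 mod 17 = 0 ✓

x ≡ 204 (mod 221)


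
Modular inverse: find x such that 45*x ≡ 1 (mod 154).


Use the extended Euclidean algorithm on (154, 45); each row r = 154*s + 45*t:
r=154, s=1, t=0
r=45, s=0, t=1
q=3: r=19, s=1, t=-3   [154*(1) + 45*(-3) = 19]
q=2: r=7, s=-2, t=7   [154*(-2) + 45*(7) = 7]
q=2: r=5, s=5, t=-17   [154*(5) + 45*(-17) = 5]
q=1: r=2, s=-7, t=24   [154*(-7) + 45*(24) = 2]
q=2: r=1, s=19, t=-65   [154*(19) + 45*(-65) = 1]
q=2: r=0, s=-45, t=154   [154*(-45) + 45*(154) = 0]
GCD = 1 with t = -65, so 45*(-65) ≡ 1 (mod 154)
Inverse = -65 mod 154 = 89
Check: 45 * 89 = 4005 ≡ 1 (mod 154)

45^(-1) ≡ 89 (mod 154)


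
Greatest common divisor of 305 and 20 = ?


305 = 15 * 20 + 5
20 = 4 * 5 + 0
GCD = 5


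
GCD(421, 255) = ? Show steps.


421 = 1 * 255 + 166
255 = 1 * 166 + 89
166 = 1 * 89 + 77
89 = 1 * 77 + 12
77 = 6 * 12 + 5
12 = 2 * 5 + 2
5 = 2 * 2 + 1
2 = 2 * 1 + 0
GCD = 1


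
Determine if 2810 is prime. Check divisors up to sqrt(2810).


2810 / 2 = 1405 (exact division)
2810 is NOT prime.

No, 2810 is not prime


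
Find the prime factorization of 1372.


1372 / 2 = 686
686 / 2 = 343
343 / 7 = 49
49 / 7 = 7
7 / 7 = 1
1372 = 2^2 × 7^3


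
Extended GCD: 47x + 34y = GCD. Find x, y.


Tabular extended Euclidean (each row: r = 47*s + 34*t):
r=47, s=1, t=0
r=34, s=0, t=1
q=1: r=13, s=1, t=-1   [47*(1) + 34*(-1) = 13]
q=2: r=8, s=-2, t=3   [47*(-2) + 34*(3) = 8]
q=1: r=5, s=3, t=-4   [47*(3) + 34*(-4) = 5]
q=1: r=3, s=-5, t=7   [47*(-5) + 34*(7) = 3]
q=1: r=2, s=8, t=-11   [47*(8) + 34*(-11) = 2]
q=1: r=1, s=-13, t=18   [47*(-13) + 34*(18) = 1]
q=2: r=0, s=34, t=-47   [47*(34) + 34*(-47) = 0]
GCD = 1; from the row with r=1: x=-13, y=18
Check: 47*(-13) + 34*(18) = -611 + 612 = 1

GCD = 1, x = -13, y = 18


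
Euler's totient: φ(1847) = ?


1847 = 1847
Prime factors: 1847
φ(1847) = 1847 × (1-1/1847)
= 1847 × 1846/1847 = 1846

φ(1847) = 1846


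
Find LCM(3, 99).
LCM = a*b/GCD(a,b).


GCD(3, 99) = 3
LCM = 3*99/3 = 297/3 = 99

LCM = 99


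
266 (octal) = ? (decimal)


266 (base 8) = 182 (decimal)
182 (decimal) = 182 (base 10)


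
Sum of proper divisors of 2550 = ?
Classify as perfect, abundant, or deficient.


Proper divisors: 1, 2, 3, 5, 6, 10, 15, 17, 25, 30, 34, 50, 51, 75, 85, 102, 150, 170, 255, 425, 510, 850, 1275
Sum = 1 + 2 + 3 + 5 + 6 + 10 + 15 + 17 + 25 + 30 + 34 + 50 + 51 + 75 + 85 + 102 + 150 + 170 + 255 + 425 + 510 + 850 + 1275 = 4146
4146 > 2550 → abundant

s(2550) = 4146 (abundant)


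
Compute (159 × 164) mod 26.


159 × 164 = 26076
26076 mod 26 = 24


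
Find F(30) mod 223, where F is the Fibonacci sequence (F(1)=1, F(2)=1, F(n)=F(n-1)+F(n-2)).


F(k) mod 223 for k=1..30:
1, 1, 2, 3, 5, 8, 13, 21, 34, 55, 89, 144, 10, 154, 164, 95, 36, 131, 167, 75, 19, 94, 113, 207, 97, 81, 178, 36, 214, 27
F(30) mod 223 = 27


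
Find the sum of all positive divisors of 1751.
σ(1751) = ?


Divisors of 1751: 1, 17, 103, 1751
Sum = 1 + 17 + 103 + 1751 = 1872

σ(1751) = 1872


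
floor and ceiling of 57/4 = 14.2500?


57/4 = 14.2500
floor = 14
ceil = 15

floor = 14, ceil = 15


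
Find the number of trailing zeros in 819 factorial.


floor(819/5) = 163
floor(819/25) = 32
floor(819/125) = 6
floor(819/625) = 1
Total = 202

202 trailing zeros


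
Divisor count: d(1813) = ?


1813 = 7^2 × 37^1
d(1813) = (2+1) × (1+1) = 6

6 divisors


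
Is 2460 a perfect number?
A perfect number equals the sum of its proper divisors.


Proper divisors of 2460: 1, 2, 3, 4, 5, 6, 10, 12, 15, 20, 30, 41, 60, 82, 123, 164, 205, 246, 410, 492, 615, 820, 1230
Sum = 1 + 2 + 3 + 4 + 5 + 6 + 10 + 12 + 15 + 20 + 30 + 41 + 60 + 82 + 123 + 164 + 205 + 246 + 410 + 492 + 615 + 820 + 1230 = 4596

No, 2460 is not perfect (4596 ≠ 2460)


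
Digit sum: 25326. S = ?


2 + 5 + 3 + 2 + 6 = 18


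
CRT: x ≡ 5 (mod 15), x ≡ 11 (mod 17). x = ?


M = 15*17 = 255
M1 = M/15 = 17, M2 = M/17 = 15
M1^(-1) mod 15 = 8, M2^(-1) mod 17 = 8
x = 5*17*8 + 11*15*8 = 2000
2000 mod 255 = 215
Check: 215 mod 15 = 5 ✓, 215 mod 17 = 11 ✓

x ≡ 215 (mod 255)


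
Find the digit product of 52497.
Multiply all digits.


5 × 2 × 4 × 9 × 7 = 2520


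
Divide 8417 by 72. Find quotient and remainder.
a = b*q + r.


8417 = 72 * 116 + 65
Check: 8352 + 65 = 8417

q = 116, r = 65


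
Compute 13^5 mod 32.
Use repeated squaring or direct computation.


13^1 mod 32 = 13
13^2 mod 32 = 9
13^3 mod 32 = 21
13^4 mod 32 = 17
13^5 mod 32 = 29


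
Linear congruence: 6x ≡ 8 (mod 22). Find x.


GCD(6, 22) = 2 divides 8
Divide: 3x ≡ 4 (mod 11)
x ≡ 5 (mod 11)


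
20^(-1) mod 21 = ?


Use the extended Euclidean algorithm on (21, 20); each row r = 21*s + 20*t:
r=21, s=1, t=0
r=20, s=0, t=1
q=1: r=1, s=1, t=-1   [21*(1) + 20*(-1) = 1]
q=20: r=0, s=-20, t=21   [21*(-20) + 20*(21) = 0]
GCD = 1 with t = -1, so 20*(-1) ≡ 1 (mod 21)
Inverse = -1 mod 21 = 20
Check: 20 * 20 = 400 ≡ 1 (mod 21)

20^(-1) ≡ 20 (mod 21)


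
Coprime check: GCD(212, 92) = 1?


Euclidean algorithm:
212 = 2 * 92 + 28
92 = 3 * 28 + 8
28 = 3 * 8 + 4
8 = 2 * 4 + 0
GCD(212, 92) = 4

No, not coprime (GCD = 4)


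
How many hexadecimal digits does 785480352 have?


785480352 in base 16 = 2ED17AA0
Number of digits = 8

8 digits (base 16)


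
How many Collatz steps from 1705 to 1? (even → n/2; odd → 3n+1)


1705 → 5116 → 2558 → 1279 → 3838 → 1919 → 5758 → 2879 → 8638 → 4319 → 12958 → 6479 → 19438 → 9719 → 29158 → 14579 → 43738 → 21869 → 65608 → 32804 → 16402 → 8201 → 24604 → 12302 → 6151 → 18454 → 9227 → 27682 → 13841 → 41524 → 20762 → 10381 → 31144 → 15572 → 7786 → 3893 → 11680 → 5840 → 2920 → 1460 → 730 → 365 → 1096 → 548 → 274 → 137 → 412 → 206 → 103 → 310 → 155 → 466 → 233 → 700 → 350 → 175 → 526 → 263 → 790 → 395 → 1186 → 593 → 1780 → 890 → 445 → 1336 → 668 → 334 → 167 → 502 → 251 → 754 → 377 → 1132 → 566 → 283 → 850 → 425 → 1276 → 638 → 319 → 958 → 479 → 1438 → 719 → 2158 → 1079 → 3238 → 1619 → 4858 → 2429 → 7288 → 3644 → 1822 → 911 → 2734 → 1367 → 4102 → 2051 → 6154 → 3077 → 9232 → 4616 → 2308 → 1154 → 577 → 1732 → 866 → 433 → 1300 → 650 → 325 → 976 → 488 → 244 → 122 → 61 → 184 → 92 → 46 → 23 → 70 → 35 → 106 → 53 → 160 → 80 → 40 → 20 → 10 → 5 → 16 → 8 → 4 → 2 → 1
Total steps = 135

135 steps


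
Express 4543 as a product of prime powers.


4543 / 7 = 649
649 / 11 = 59
59 / 59 = 1
4543 = 7 × 11 × 59
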